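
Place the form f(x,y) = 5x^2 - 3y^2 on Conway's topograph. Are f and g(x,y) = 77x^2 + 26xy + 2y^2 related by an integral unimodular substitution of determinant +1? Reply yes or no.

D₁ = 60, D₂ = 60
river cycle of f (length 2): (-3, 6, 2), (2, 6, -3)
river cycle of g (length 2): (2, 6, -3), (-3, 6, 2)
cycles coincide ⇒ equivalent

yes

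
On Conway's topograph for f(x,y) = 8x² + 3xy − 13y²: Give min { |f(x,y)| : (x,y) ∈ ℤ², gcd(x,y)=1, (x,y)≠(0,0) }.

descent: ρ → (-13,-3,8)
descent: ρ → (8,19,-2)  [lands on river]
river: ρ → (-2,17,17)
river: ρ → (17,17,-2)
river: ρ → (-2,19,8)
river: ρ → (8,13,-8)
river: ρ → (-8,19,2)
river: ρ → (2,17,-17)
river: ρ → (-17,17,2)
river: ρ → (2,19,-8)
river: ρ → (-8,13,8)
closes: descent 2, river 10
min |a| on river = 2

2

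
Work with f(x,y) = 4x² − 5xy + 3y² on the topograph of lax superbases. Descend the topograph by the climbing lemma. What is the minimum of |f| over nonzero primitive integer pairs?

translate: b→3 (≡-5 mod 8), so (4,-5,3)→(4,3,2)
flip: (4,3,2)→(2,-3,4)
translate: b→1 (≡-3 mod 4), so (2,-3,4)→(2,1,3)
reduced (well bottom): (2,1,3) with a≤c, −a<b≤a
well minimum = a = 2

2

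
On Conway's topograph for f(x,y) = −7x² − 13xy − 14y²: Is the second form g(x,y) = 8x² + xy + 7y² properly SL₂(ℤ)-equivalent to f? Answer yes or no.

D₁ = -223, D₂ = -223
f is negative-definite; reduce −f:
−f: translate: b→-1 (≡13 mod 14), so (7,13,14)→(7,-1,8)
−f: reduced (well bottom): (7,-1,8) with a≤c, −a<b≤a
flip sign back: reduced form of f is (-7,1,-8)
g: flip: (8,1,7)→(7,-1,8)
g: reduced (well bottom): (7,-1,8) with a≤c, −a<b≤a
reduced forms (-7, 1, -8) vs (7, -1, 8) ⇒ inequivalent

no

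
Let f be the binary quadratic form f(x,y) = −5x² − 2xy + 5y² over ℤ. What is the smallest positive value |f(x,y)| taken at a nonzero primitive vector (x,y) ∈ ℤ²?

descent: ρ → (5,2,-5)  [lands on river]
river: ρ → (-5,8,2)
river: ρ → (2,8,-5)
river: ρ → (-5,2,5)
river: ρ → (5,8,-2)
river: ρ → (-2,8,5)
closes: descent 1, river 6
min |a| on river = 2

2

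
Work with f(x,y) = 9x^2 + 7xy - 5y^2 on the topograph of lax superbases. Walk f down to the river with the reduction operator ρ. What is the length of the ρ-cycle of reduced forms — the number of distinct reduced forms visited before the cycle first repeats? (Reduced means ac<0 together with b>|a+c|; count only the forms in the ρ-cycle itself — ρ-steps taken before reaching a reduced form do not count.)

D = 229, ⌊√D⌋ = 15
river: ρ → (-5,13,3)
river: ρ → (3,11,-9)
river: ρ → (-9,7,5)
river: ρ → (5,13,-3)
river: ρ → (-3,11,9)
river: ρ → (9,7,-5)
ρ-cycle length = 6 (tail of 0 descent steps not counted)

6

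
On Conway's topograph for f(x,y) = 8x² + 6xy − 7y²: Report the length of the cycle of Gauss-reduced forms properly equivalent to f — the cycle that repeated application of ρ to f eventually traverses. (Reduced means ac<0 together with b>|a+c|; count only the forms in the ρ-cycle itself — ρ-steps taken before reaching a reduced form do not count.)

D = 260, ⌊√D⌋ = 16
river: ρ → (-7,8,7)
river: ρ → (7,6,-8)
river: ρ → (-8,10,5)
river: ρ → (5,10,-8)
river: ρ → (-8,6,7)
river: ρ → (7,8,-7)
river: ρ → (-7,6,8)
river: ρ → (8,10,-5)
river: ρ → (-5,10,8)
river: ρ → (8,6,-7)
ρ-cycle length = 10 (tail of 0 descent steps not counted)

10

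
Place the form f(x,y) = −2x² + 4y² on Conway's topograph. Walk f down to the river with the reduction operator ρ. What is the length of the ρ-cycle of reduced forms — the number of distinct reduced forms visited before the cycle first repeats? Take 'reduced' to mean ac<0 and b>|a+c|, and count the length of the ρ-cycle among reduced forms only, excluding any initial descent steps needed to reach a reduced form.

D = 32, ⌊√D⌋ = 5
descent: ρ → (4,0,-2)
descent: ρ → (-2,4,2)  [lands on river]
river: ρ → (2,4,-2)
ρ-cycle length = 2 (tail of 2 descent steps not counted)

2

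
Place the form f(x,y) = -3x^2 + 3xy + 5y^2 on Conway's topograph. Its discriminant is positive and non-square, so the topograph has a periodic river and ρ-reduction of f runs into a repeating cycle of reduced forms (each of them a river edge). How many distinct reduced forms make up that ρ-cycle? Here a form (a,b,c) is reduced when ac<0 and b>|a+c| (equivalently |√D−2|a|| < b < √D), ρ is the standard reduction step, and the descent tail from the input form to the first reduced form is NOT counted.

D = 69, ⌊√D⌋ = 8
river: ρ → (5,7,-1)
river: ρ → (-1,7,5)
river: ρ → (5,3,-3)
river: ρ → (-3,3,5)
ρ-cycle length = 4 (tail of 0 descent steps not counted)

4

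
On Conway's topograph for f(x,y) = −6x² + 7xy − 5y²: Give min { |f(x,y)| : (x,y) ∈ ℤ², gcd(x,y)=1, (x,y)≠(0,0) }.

translate: b→5 (≡-7 mod 12), so (6,-7,5)→(6,5,4)
flip: (6,5,4)→(4,-5,6)
translate: b→3 (≡-5 mod 8), so (4,-5,6)→(4,3,5)
reduced (well bottom): (4,3,5) with a≤c, −a<b≤a
well minimum |f| = |-4| = 4 (negative-definite)

4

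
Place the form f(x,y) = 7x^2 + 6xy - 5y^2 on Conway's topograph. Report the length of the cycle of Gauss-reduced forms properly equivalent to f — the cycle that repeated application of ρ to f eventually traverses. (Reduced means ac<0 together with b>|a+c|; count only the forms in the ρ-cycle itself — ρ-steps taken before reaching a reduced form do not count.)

D = 176, ⌊√D⌋ = 13
river: ρ → (-5,4,8)
river: ρ → (8,12,-1)
river: ρ → (-1,12,8)
river: ρ → (8,4,-5)
river: ρ → (-5,6,7)
river: ρ → (7,8,-4)
river: ρ → (-4,8,7)
river: ρ → (7,6,-5)
ρ-cycle length = 8 (tail of 0 descent steps not counted)

8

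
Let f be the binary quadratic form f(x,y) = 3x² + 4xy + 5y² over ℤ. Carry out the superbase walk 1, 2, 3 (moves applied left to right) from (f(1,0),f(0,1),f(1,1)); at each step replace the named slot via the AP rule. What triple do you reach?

start (3,5,12) = (f(1,0),f(0,1),f(1,1))
replace slot 1: 2·(5+12) − 3 = 31 → (31,5,12)
replace slot 2: 2·(31+12) − 5 = 81 → (31,81,12)
replace slot 3: 2·(31+81) − 12 = 212 → (31,81,212)

31,81,212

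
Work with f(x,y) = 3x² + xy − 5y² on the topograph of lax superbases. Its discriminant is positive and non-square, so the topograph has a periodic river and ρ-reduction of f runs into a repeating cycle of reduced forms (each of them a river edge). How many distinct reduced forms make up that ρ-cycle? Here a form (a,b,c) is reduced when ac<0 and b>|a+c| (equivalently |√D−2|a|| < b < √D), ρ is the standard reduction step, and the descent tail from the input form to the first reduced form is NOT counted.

D = 61, ⌊√D⌋ = 7
descent: ρ → (-5,-1,3)
descent: ρ → (3,7,-1)  [lands on river]
river: ρ → (-1,7,3)
river: ρ → (3,5,-3)
river: ρ → (-3,7,1)
river: ρ → (1,7,-3)
river: ρ → (-3,5,3)
ρ-cycle length = 6 (tail of 2 descent steps not counted)

6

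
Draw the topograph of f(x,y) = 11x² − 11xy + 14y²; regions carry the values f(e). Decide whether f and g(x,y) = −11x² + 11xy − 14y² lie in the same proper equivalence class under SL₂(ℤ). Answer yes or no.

D₁ = -495, D₂ = -495
f: translate: b→11 (≡-11 mod 22), so (11,-11,14)→(11,11,14)
f: reduced (well bottom): (11,11,14) with a≤c, −a<b≤a
g is negative-definite; reduce −g:
−g: translate: b→11 (≡-11 mod 22), so (11,-11,14)→(11,11,14)
−g: reduced (well bottom): (11,11,14) with a≤c, −a<b≤a
flip sign back: reduced form of g is (-11,-11,-14)
reduced forms (11, 11, 14) vs (-11, -11, -14) ⇒ inequivalent

no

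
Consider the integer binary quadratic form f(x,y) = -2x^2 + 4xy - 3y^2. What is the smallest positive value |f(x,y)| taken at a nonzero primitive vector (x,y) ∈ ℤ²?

translate: b→0 (≡-4 mod 4), so (2,-4,3)→(2,0,1)
flip: (2,0,1)→(1,0,2)
reduced (well bottom): (1,0,2) with a≤c, −a<b≤a
well minimum |f| = |-1| = 1 (negative-definite)

1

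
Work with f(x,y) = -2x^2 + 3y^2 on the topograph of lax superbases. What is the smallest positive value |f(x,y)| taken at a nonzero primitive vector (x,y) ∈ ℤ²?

descent: ρ → (3,0,-2)
descent: ρ → (-2,4,1)  [lands on river]
river: ρ → (1,4,-2)
closes: descent 2, river 2
min |a| on river = 1

1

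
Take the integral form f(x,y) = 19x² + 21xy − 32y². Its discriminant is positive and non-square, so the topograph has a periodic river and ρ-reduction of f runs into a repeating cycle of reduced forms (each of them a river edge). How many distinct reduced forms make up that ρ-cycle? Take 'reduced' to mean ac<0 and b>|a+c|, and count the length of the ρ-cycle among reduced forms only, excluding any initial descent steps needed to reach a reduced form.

D = 2873, ⌊√D⌋ = 53
river: ρ → (-32,43,8)
river: ρ → (8,53,-2)
river: ρ → (-2,51,34)
river: ρ → (34,17,-19)
river: ρ → (-19,21,32)
river: ρ → (32,43,-8)
river: ρ → (-8,53,2)
river: ρ → (2,51,-34)
river: ρ → (-34,17,19)
river: ρ → (19,21,-32)
ρ-cycle length = 10 (tail of 0 descent steps not counted)

10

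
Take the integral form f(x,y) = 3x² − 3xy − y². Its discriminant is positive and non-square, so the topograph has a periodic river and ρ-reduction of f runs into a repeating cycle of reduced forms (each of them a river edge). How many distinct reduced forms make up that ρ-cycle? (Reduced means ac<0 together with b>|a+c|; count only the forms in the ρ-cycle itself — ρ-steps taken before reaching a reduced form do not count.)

D = 21, ⌊√D⌋ = 4
descent: ρ → (-1,3,3)  [lands on river]
river: ρ → (3,3,-1)
ρ-cycle length = 2 (tail of 1 descent step not counted)

2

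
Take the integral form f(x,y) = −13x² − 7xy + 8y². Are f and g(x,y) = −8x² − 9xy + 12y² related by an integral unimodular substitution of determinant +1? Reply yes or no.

D₁ = 465, D₂ = 465
river cycle of f (length 10): (8, 7, -13), (-13, 19, 2), (2, 21, -3), (-3, 21, 2), (2, 19, -13), (-13, 7, 8), (8, 9, -12), (-12, 15, 5), (5, 15, -12), (-12, 9, 8)
river cycle of g (length 10): (12, 9, -8), (-8, 7, 13), (13, 19, -2), (-2, 21, 3), (3, 21, -2), (-2, 19, 13), (13, 7, -8), (-8, 9, 12), (12, 15, -5), (-5, 15, 12)
cycles differ ⇒ inequivalent

no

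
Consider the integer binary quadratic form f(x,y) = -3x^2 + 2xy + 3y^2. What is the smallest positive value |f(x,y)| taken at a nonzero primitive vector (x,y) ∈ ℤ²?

river: ρ → (3,4,-2)
river: ρ → (-2,4,3)
river: ρ → (3,2,-3)
river: ρ → (-3,4,2)
river: ρ → (2,4,-3)
river: ρ → (-3,2,3)
closes: descent 0, river 6
min |a| on river = 2

2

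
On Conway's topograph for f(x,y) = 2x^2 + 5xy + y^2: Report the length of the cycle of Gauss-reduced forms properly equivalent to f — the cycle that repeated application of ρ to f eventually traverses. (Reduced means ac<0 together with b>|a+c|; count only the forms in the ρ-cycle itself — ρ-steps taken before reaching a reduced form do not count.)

D = 17, ⌊√D⌋ = 4
descent: ρ → (1,3,-2)  [lands on river]
river: ρ → (-2,1,2)
river: ρ → (2,3,-1)
river: ρ → (-1,3,2)
river: ρ → (2,1,-2)
river: ρ → (-2,3,1)
ρ-cycle length = 6 (tail of 1 descent step not counted)

6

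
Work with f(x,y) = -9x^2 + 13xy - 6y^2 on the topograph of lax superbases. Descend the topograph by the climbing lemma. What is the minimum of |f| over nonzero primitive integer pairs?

translate: b→5 (≡-13 mod 18), so (9,-13,6)→(9,5,2)
flip: (9,5,2)→(2,-5,9)
translate: b→-1 (≡-5 mod 4), so (2,-5,9)→(2,-1,6)
reduced (well bottom): (2,-1,6) with a≤c, −a<b≤a
well minimum |f| = |-2| = 2 (negative-definite)

2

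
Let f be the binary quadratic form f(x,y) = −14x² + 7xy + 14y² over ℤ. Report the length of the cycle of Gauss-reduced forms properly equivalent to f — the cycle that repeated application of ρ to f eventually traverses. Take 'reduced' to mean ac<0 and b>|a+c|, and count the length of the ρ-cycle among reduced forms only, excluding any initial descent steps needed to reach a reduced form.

D = 833, ⌊√D⌋ = 28
river: ρ → (14,21,-7)
river: ρ → (-7,21,14)
river: ρ → (14,7,-14)
river: ρ → (-14,21,7)
river: ρ → (7,21,-14)
river: ρ → (-14,7,14)
ρ-cycle length = 6 (tail of 0 descent steps not counted)

6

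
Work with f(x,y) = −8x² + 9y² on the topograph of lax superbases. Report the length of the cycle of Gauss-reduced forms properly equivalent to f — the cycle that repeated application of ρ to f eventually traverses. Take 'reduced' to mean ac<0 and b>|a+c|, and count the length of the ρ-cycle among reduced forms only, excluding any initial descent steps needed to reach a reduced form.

D = 288, ⌊√D⌋ = 16
descent: ρ → (9,0,-8)
descent: ρ → (-8,16,1)  [lands on river]
river: ρ → (1,16,-8)
ρ-cycle length = 2 (tail of 2 descent steps not counted)

2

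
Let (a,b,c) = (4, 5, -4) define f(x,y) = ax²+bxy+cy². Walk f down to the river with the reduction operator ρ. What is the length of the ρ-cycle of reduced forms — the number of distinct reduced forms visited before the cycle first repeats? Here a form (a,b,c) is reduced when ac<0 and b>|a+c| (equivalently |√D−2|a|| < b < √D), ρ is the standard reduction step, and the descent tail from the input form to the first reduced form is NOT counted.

D = 89, ⌊√D⌋ = 9
river: ρ → (-4,3,5)
river: ρ → (5,7,-2)
river: ρ → (-2,9,1)
river: ρ → (1,9,-2)
river: ρ → (-2,7,5)
river: ρ → (5,3,-4)
river: ρ → (-4,5,4)
river: ρ → (4,3,-5)
river: ρ → (-5,7,2)
river: ρ → (2,9,-1)
river: ρ → (-1,9,2)
river: ρ → (2,7,-5)
river: ρ → (-5,3,4)
river: ρ → (4,5,-4)
ρ-cycle length = 14 (tail of 0 descent steps not counted)

14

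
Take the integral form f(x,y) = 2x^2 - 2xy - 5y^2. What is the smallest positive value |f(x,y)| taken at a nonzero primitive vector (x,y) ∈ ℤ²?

descent: ρ → (-5,2,2)
descent: ρ → (2,6,-1)  [lands on river]
river: ρ → (-1,6,2)
closes: descent 2, river 2
min |a| on river = 1

1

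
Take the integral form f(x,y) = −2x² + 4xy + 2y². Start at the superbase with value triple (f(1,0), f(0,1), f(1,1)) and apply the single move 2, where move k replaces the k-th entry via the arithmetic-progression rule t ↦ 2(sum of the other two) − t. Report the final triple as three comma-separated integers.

start (-2,2,4) = (f(1,0),f(0,1),f(1,1))
replace slot 2: 2·((-2)+4) − 2 = 2 → (-2,2,4)

-2,2,4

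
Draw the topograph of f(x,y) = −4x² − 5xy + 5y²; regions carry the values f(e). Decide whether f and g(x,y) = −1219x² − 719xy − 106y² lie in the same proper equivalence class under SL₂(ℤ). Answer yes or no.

D₁ = 105, D₂ = 105
river cycle of f (length 6): (5, 5, -4), (-4, 3, 6), (6, 9, -1), (-1, 9, 6), (6, 3, -4), (-4, 5, 5)
river cycle of g (length 6): (-1, 9, 6), (6, 3, -4), (-4, 5, 5), (5, 5, -4), (-4, 3, 6), (6, 9, -1)
cycles coincide ⇒ equivalent

yes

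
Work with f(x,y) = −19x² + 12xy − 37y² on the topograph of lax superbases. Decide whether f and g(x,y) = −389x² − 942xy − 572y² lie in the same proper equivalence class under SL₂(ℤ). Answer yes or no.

D₁ = -2668, D₂ = -2668
f is negative-definite; reduce −f:
−f: reduced (well bottom): (19,-12,37) with a≤c, −a<b≤a
flip sign back: reduced form of f is (-19,12,-37)
g is negative-definite; reduce −g:
−g: translate: b→164 (≡942 mod 778), so (389,942,572)→(389,164,19)
−g: flip: (389,164,19)→(19,-164,389)
−g: translate: b→-12 (≡-164 mod 38), so (19,-164,389)→(19,-12,37)
−g: reduced (well bottom): (19,-12,37) with a≤c, −a<b≤a
flip sign back: reduced form of g is (-19,12,-37)
reduced forms (-19, 12, -37) vs (-19, 12, -37) ⇒ equivalent

yes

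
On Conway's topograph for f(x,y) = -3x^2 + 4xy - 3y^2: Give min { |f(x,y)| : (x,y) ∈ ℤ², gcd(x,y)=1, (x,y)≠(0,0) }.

translate: b→2 (≡-4 mod 6), so (3,-4,3)→(3,2,2)
flip: (3,2,2)→(2,-2,3)
translate: b→2 (≡-2 mod 4), so (2,-2,3)→(2,2,3)
reduced (well bottom): (2,2,3) with a≤c, −a<b≤a
well minimum |f| = |-2| = 2 (negative-definite)

2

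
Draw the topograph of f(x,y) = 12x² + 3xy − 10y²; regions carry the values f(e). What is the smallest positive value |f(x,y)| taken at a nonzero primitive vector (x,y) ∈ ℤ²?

river: ρ → (-10,17,5)
river: ρ → (5,13,-16)
river: ρ → (-16,19,2)
river: ρ → (2,21,-6)
river: ρ → (-6,15,11)
river: ρ → (11,7,-10)
river: ρ → (-10,13,8)
river: ρ → (8,19,-4)
river: ρ → (-4,21,3)
river: ρ → (3,21,-4)
river: ρ → (-4,19,8)
river: ρ → (8,13,-10)
river: ρ → (-10,7,11)
river: ρ → (11,15,-6)
river: ρ → (-6,21,2)
river: ρ → (2,19,-16)
river: ρ → (-16,13,5)
river: ρ → (5,17,-10)
river: ρ → (-10,3,12)
river: ρ → (12,21,-1)
river: ρ → (-1,21,12)
river: ρ → (12,3,-10)
closes: descent 0, river 22
min |a| on river = 1

1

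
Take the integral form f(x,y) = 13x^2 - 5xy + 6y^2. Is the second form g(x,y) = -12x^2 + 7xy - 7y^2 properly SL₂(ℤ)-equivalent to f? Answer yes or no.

D₁ = -287, D₂ = -287
f: flip: (13,-5,6)→(6,5,13)
f: reduced (well bottom): (6,5,13) with a≤c, −a<b≤a
g is negative-definite; reduce −g:
−g: flip: (12,-7,7)→(7,7,12)
−g: reduced (well bottom): (7,7,12) with a≤c, −a<b≤a
flip sign back: reduced form of g is (-7,-7,-12)
reduced forms (6, 5, 13) vs (-7, -7, -12) ⇒ inequivalent

no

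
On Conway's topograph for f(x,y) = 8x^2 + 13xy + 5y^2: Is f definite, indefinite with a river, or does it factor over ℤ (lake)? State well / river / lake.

D = b²−4ac = 13² − 4·8·5 = 9
D = 3² is a perfect square ⇒ form factors over ℤ ⇒ lakes

lake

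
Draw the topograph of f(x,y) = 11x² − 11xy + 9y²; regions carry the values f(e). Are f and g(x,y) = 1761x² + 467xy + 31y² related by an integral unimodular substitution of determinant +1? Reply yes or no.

D₁ = -275, D₂ = -275
f: translate: b→11 (≡-11 mod 22), so (11,-11,9)→(11,11,9)
f: flip: (11,11,9)→(9,-11,11)
f: translate: b→7 (≡-11 mod 18), so (9,-11,11)→(9,7,9)
f: reduced (well bottom): (9,7,9) with a≤c, −a<b≤a
g: flip: (1761,467,31)→(31,-467,1761)
g: translate: b→29 (≡-467 mod 62), so (31,-467,1761)→(31,29,9)
g: flip: (31,29,9)→(9,-29,31)
g: translate: b→7 (≡-29 mod 18), so (9,-29,31)→(9,7,9)
g: reduced (well bottom): (9,7,9) with a≤c, −a<b≤a
reduced forms (9, 7, 9) vs (9, 7, 9) ⇒ equivalent

yes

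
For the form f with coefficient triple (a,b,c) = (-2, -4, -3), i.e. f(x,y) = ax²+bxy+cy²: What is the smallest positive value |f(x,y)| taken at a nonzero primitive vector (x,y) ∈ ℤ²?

translate: b→0 (≡4 mod 4), so (2,4,3)→(2,0,1)
flip: (2,0,1)→(1,0,2)
reduced (well bottom): (1,0,2) with a≤c, −a<b≤a
well minimum |f| = |-1| = 1 (negative-definite)

1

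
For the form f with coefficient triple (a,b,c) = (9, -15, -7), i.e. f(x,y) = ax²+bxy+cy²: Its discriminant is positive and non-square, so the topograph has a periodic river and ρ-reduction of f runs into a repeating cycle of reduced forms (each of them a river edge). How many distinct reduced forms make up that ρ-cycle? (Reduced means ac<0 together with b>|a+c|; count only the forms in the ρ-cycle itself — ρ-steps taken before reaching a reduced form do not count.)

D = 477, ⌊√D⌋ = 21
descent: ρ → (-7,15,9)  [lands on river]
river: ρ → (9,21,-1)
river: ρ → (-1,21,9)
river: ρ → (9,15,-7)
river: ρ → (-7,13,11)
river: ρ → (11,9,-9)
river: ρ → (-9,9,11)
river: ρ → (11,13,-7)
ρ-cycle length = 8 (tail of 1 descent step not counted)

8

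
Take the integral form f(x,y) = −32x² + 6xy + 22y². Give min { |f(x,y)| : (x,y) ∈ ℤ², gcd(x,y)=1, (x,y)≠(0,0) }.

descent: ρ → (22,38,-16)  [lands on river]
river: ρ → (-16,26,34)
river: ρ → (34,42,-8)
river: ρ → (-8,38,44)
river: ρ → (44,50,-2)
river: ρ → (-2,50,44)
river: ρ → (44,38,-8)
river: ρ → (-8,42,34)
river: ρ → (34,26,-16)
river: ρ → (-16,38,22)
river: ρ → (22,50,-4)
river: ρ → (-4,46,46)
river: ρ → (46,46,-4)
river: ρ → (-4,50,22)
closes: descent 1, river 14
min |a| on river = 2

2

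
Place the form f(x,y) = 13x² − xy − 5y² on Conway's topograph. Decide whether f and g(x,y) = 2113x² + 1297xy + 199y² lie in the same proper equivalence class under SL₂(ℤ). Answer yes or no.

D₁ = 261, D₂ = 261
river cycle of f (length 8): (-5, 11, 7), (7, 3, -9), (-9, 15, 1), (1, 15, -9), (-9, 3, 7), (7, 11, -5), (-5, 9, 9), (9, 9, -5)
river cycle of g (length 8): (-5, 11, 7), (7, 3, -9), (-9, 15, 1), (1, 15, -9), (-9, 3, 7), (7, 11, -5), (-5, 9, 9), (9, 9, -5)
cycles coincide ⇒ equivalent

yes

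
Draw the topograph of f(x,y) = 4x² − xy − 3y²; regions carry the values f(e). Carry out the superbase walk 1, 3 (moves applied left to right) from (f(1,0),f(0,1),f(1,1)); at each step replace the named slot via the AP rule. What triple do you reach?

start (4,-3,0) = (f(1,0),f(0,1),f(1,1))
replace slot 1: 2·((-3)+0) − 4 = -10 → (-10,-3,0)
replace slot 3: 2·((-10)+(-3)) − 0 = -26 → (-10,-3,-26)

-10,-3,-26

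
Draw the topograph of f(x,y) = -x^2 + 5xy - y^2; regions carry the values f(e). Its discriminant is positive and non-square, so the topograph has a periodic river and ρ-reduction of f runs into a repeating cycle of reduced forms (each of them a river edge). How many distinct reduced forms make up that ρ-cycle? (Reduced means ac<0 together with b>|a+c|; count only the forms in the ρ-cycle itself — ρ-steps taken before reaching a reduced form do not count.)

D = 21, ⌊√D⌋ = 4
descent: ρ → (-1,3,3)  [lands on river]
river: ρ → (3,3,-1)
ρ-cycle length = 2 (tail of 1 descent step not counted)

2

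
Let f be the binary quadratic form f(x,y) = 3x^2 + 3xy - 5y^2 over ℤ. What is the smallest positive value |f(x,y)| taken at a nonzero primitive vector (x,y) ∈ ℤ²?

river: ρ → (-5,7,1)
river: ρ → (1,7,-5)
river: ρ → (-5,3,3)
river: ρ → (3,3,-5)
closes: descent 0, river 4
min |a| on river = 1

1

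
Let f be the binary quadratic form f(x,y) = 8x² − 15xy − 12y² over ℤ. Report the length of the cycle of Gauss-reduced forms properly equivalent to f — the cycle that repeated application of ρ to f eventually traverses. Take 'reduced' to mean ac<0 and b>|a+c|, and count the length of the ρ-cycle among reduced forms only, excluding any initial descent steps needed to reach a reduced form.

D = 609, ⌊√D⌋ = 24
descent: ρ → (-12,15,8)  [lands on river]
river: ρ → (8,17,-10)
river: ρ → (-10,23,2)
river: ρ → (2,21,-21)
river: ρ → (-21,21,2)
river: ρ → (2,23,-10)
river: ρ → (-10,17,8)
river: ρ → (8,15,-12)
river: ρ → (-12,9,11)
river: ρ → (11,13,-10)
river: ρ → (-10,7,14)
river: ρ → (14,21,-3)
river: ρ → (-3,21,14)
river: ρ → (14,7,-10)
river: ρ → (-10,13,11)
river: ρ → (11,9,-12)
ρ-cycle length = 16 (tail of 1 descent step not counted)

16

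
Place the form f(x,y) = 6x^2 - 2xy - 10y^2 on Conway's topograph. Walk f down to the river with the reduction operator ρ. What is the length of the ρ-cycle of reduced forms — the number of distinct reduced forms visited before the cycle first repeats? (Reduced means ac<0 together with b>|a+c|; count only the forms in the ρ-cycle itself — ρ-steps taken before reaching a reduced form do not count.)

D = 244, ⌊√D⌋ = 15
descent: ρ → (-10,2,6)
descent: ρ → (6,10,-6)  [lands on river]
river: ρ → (-6,14,2)
river: ρ → (2,14,-6)
river: ρ → (-6,10,6)
river: ρ → (6,14,-2)
river: ρ → (-2,14,6)
ρ-cycle length = 6 (tail of 2 descent steps not counted)

6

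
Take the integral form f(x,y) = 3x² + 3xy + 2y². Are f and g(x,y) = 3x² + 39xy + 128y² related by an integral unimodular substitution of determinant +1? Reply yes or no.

D₁ = -15, D₂ = -15
f: flip: (3,3,2)→(2,-3,3)
f: translate: b→1 (≡-3 mod 4), so (2,-3,3)→(2,1,2)
f: reduced (well bottom): (2,1,2) with a≤c, −a<b≤a
g: translate: b→3 (≡39 mod 6), so (3,39,128)→(3,3,2)
g: flip: (3,3,2)→(2,-3,3)
g: translate: b→1 (≡-3 mod 4), so (2,-3,3)→(2,1,2)
g: reduced (well bottom): (2,1,2) with a≤c, −a<b≤a
reduced forms (2, 1, 2) vs (2, 1, 2) ⇒ equivalent

yes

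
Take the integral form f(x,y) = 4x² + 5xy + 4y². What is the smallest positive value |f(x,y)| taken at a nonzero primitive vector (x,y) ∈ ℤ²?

translate: b→-3 (≡5 mod 8), so (4,5,4)→(4,-3,3)
flip: (4,-3,3)→(3,3,4)
reduced (well bottom): (3,3,4) with a≤c, −a<b≤a
well minimum = a = 3

3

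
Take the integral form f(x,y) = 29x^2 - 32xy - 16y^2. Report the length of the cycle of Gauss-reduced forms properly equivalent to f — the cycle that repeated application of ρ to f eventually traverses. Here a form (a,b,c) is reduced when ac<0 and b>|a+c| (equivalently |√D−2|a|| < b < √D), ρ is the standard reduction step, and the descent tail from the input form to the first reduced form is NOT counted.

D = 2880, ⌊√D⌋ = 53
descent: ρ → (-16,32,29)  [lands on river]
river: ρ → (29,26,-19)
river: ρ → (-19,50,5)
river: ρ → (5,50,-19)
river: ρ → (-19,26,29)
river: ρ → (29,32,-16)
ρ-cycle length = 6 (tail of 1 descent step not counted)

6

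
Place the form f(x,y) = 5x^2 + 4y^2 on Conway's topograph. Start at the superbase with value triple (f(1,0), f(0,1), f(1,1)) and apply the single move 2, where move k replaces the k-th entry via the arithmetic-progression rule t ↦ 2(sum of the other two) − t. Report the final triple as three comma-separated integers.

start (5,4,9) = (f(1,0),f(0,1),f(1,1))
replace slot 2: 2·(5+9) − 4 = 24 → (5,24,9)

5,24,9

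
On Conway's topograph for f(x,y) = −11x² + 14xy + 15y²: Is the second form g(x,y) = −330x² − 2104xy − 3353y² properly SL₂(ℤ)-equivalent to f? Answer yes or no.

D₁ = 856, D₂ = 856
river cycle of f (length 26): (15, 16, -10), (-10, 24, 7), (7, 18, -19), (-19, 20, 6), (6, 28, -3), (-3, 26, 15), (15, 4, -14), (-14, 24, 5), (5, 26, -9), (-9, 28, 2), … (16 more)
river cycle of g (length 26): (-11, 14, 15), (15, 16, -10), (-10, 24, 7), (7, 18, -19), (-19, 20, 6), (6, 28, -3), (-3, 26, 15), (15, 4, -14), (-14, 24, 5), (5, 26, -9), … (16 more)
cycles coincide ⇒ equivalent

yes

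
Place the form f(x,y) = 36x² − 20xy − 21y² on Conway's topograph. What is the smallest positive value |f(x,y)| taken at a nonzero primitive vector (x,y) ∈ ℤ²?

descent: ρ → (-21,20,36)  [lands on river]
river: ρ → (36,52,-5)
river: ρ → (-5,58,3)
river: ρ → (3,56,-24)
river: ρ → (-24,40,19)
river: ρ → (19,36,-28)
river: ρ → (-28,20,27)
river: ρ → (27,34,-21)
river: ρ → (-21,50,11)
river: ρ → (11,38,-45)
river: ρ → (-45,52,4)
river: ρ → (4,52,-45)
river: ρ → (-45,38,11)
river: ρ → (11,50,-21)
river: ρ → (-21,34,27)
river: ρ → (27,20,-28)
river: ρ → (-28,36,19)
river: ρ → (19,40,-24)
river: ρ → (-24,56,3)
river: ρ → (3,58,-5)
river: ρ → (-5,52,36)
river: ρ → (36,20,-21)
river: ρ → (-21,22,35)
river: ρ → (35,48,-8)
river: ρ → (-8,48,35)
river: ρ → (35,22,-21)
closes: descent 1, river 26
min |a| on river = 3

3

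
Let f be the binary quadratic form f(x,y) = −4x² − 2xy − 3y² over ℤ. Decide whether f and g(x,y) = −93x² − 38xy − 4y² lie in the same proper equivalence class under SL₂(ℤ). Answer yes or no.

D₁ = -44, D₂ = -44
f is negative-definite; reduce −f:
−f: flip: (4,2,3)→(3,-2,4)
−f: reduced (well bottom): (3,-2,4) with a≤c, −a<b≤a
flip sign back: reduced form of f is (-3,2,-4)
g is negative-definite; reduce −g:
−g: flip: (93,38,4)→(4,-38,93)
−g: translate: b→2 (≡-38 mod 8), so (4,-38,93)→(4,2,3)
−g: flip: (4,2,3)→(3,-2,4)
−g: reduced (well bottom): (3,-2,4) with a≤c, −a<b≤a
flip sign back: reduced form of g is (-3,2,-4)
reduced forms (-3, 2, -4) vs (-3, 2, -4) ⇒ equivalent

yes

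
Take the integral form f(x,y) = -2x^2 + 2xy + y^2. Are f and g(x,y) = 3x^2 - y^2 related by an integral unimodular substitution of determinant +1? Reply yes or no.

D₁ = 12, D₂ = 12
river cycle of f (length 2): (1, 2, -2), (-2, 2, 1)
river cycle of g (length 2): (-1, 2, 2), (2, 2, -1)
cycles differ ⇒ inequivalent

no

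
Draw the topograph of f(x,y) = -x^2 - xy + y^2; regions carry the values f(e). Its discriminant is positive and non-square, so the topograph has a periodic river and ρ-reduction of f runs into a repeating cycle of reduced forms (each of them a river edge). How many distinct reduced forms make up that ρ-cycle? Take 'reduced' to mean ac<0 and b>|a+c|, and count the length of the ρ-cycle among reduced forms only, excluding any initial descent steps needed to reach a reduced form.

D = 5, ⌊√D⌋ = 2
descent: ρ → (1,1,-1)  [lands on river]
river: ρ → (-1,1,1)
ρ-cycle length = 2 (tail of 1 descent step not counted)

2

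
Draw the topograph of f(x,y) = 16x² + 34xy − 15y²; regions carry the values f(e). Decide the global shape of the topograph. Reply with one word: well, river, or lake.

D = b²−4ac = 34² − 4·16·(-15) = 2116
D = 46² is a perfect square ⇒ form factors over ℤ ⇒ lakes

lake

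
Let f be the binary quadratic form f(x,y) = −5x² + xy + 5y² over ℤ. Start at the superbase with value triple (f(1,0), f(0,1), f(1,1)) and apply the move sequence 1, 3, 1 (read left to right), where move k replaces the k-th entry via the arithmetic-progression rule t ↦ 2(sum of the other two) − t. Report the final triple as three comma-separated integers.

start (-5,5,1) = (f(1,0),f(0,1),f(1,1))
replace slot 1: 2·(5+1) − (-5) = 17 → (17,5,1)
replace slot 3: 2·(17+5) − 1 = 43 → (17,5,43)
replace slot 1: 2·(5+43) − 17 = 79 → (79,5,43)

79,5,43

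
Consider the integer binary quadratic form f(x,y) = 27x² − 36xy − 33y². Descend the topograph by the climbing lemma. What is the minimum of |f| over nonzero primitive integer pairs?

descent: ρ → (-33,36,27)  [lands on river]
river: ρ → (27,18,-42)
river: ρ → (-42,66,3)
river: ρ → (3,66,-42)
river: ρ → (-42,18,27)
river: ρ → (27,36,-33)
river: ρ → (-33,30,30)
river: ρ → (30,30,-33)
closes: descent 1, river 8
min |a| on river = 3

3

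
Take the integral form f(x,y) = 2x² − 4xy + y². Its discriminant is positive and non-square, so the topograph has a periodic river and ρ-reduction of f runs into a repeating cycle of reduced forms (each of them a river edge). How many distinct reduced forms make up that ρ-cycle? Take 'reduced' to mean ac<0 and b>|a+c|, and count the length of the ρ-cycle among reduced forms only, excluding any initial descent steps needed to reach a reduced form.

D = 8, ⌊√D⌋ = 2
descent: ρ → (1,2,-1)  [lands on river]
river: ρ → (-1,2,1)
ρ-cycle length = 2 (tail of 1 descent step not counted)

2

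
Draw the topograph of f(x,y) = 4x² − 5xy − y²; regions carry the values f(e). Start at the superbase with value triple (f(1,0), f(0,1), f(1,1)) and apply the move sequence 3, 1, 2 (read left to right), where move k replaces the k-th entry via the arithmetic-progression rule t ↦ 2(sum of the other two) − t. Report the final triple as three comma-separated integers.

start (4,-1,-2) = (f(1,0),f(0,1),f(1,1))
replace slot 3: 2·(4+(-1)) − (-2) = 8 → (4,-1,8)
replace slot 1: 2·((-1)+8) − 4 = 10 → (10,-1,8)
replace slot 2: 2·(10+8) − (-1) = 37 → (10,37,8)

10,37,8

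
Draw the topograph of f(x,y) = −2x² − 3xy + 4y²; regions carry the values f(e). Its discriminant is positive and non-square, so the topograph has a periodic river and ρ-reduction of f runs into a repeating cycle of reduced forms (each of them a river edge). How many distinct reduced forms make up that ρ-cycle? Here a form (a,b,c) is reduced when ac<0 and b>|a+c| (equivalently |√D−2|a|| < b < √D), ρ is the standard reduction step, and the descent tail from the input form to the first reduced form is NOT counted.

D = 41, ⌊√D⌋ = 6
descent: ρ → (4,3,-2)  [lands on river]
river: ρ → (-2,5,2)
river: ρ → (2,3,-4)
river: ρ → (-4,5,1)
river: ρ → (1,5,-4)
river: ρ → (-4,3,2)
river: ρ → (2,5,-2)
river: ρ → (-2,3,4)
river: ρ → (4,5,-1)
river: ρ → (-1,5,4)
ρ-cycle length = 10 (tail of 1 descent step not counted)

10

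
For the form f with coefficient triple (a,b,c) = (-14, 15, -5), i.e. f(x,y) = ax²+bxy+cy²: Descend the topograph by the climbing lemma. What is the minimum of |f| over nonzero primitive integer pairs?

translate: b→13 (≡-15 mod 28), so (14,-15,5)→(14,13,4)
flip: (14,13,4)→(4,-13,14)
translate: b→3 (≡-13 mod 8), so (4,-13,14)→(4,3,4)
reduced (well bottom): (4,3,4) with a≤c, −a<b≤a
well minimum |f| = |-4| = 4 (negative-definite)

4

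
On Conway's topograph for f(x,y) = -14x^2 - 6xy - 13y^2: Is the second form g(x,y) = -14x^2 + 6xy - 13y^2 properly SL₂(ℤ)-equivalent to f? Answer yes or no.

D₁ = -692, D₂ = -692
f is negative-definite; reduce −f:
−f: flip: (14,6,13)→(13,-6,14)
−f: reduced (well bottom): (13,-6,14) with a≤c, −a<b≤a
flip sign back: reduced form of f is (-13,6,-14)
g is negative-definite; reduce −g:
−g: flip: (14,-6,13)→(13,6,14)
−g: reduced (well bottom): (13,6,14) with a≤c, −a<b≤a
flip sign back: reduced form of g is (-13,-6,-14)
reduced forms (-13, 6, -14) vs (-13, -6, -14) ⇒ inequivalent

no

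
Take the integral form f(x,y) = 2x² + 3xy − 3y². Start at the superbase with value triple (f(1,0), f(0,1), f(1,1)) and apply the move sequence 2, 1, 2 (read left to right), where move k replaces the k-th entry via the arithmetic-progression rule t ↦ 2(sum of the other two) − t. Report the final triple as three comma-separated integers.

start (2,-3,2) = (f(1,0),f(0,1),f(1,1))
replace slot 2: 2·(2+2) − (-3) = 11 → (2,11,2)
replace slot 1: 2·(11+2) − 2 = 24 → (24,11,2)
replace slot 2: 2·(24+2) − 11 = 41 → (24,41,2)

24,41,2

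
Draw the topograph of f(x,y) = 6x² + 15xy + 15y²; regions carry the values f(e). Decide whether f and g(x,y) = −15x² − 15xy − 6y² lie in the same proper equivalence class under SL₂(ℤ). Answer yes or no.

D₁ = -135, D₂ = -135
f: translate: b→3 (≡15 mod 12), so (6,15,15)→(6,3,6)
f: reduced (well bottom): (6,3,6) with a≤c, −a<b≤a
g is negative-definite; reduce −g:
−g: flip: (15,15,6)→(6,-15,15)
−g: translate: b→-3 (≡-15 mod 12), so (6,-15,15)→(6,-3,6)
−g: flip: (6,-3,6)→(6,3,6)
−g: reduced (well bottom): (6,3,6) with a≤c, −a<b≤a
flip sign back: reduced form of g is (-6,-3,-6)
reduced forms (6, 3, 6) vs (-6, -3, -6) ⇒ inequivalent

no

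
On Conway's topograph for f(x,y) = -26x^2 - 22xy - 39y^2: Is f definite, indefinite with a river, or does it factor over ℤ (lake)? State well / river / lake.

D = b²−4ac = (-22)² − 4·(-26)·(-39) = -3572
D < 0 ⇒ definite ⇒ every region one sign ⇒ single well

well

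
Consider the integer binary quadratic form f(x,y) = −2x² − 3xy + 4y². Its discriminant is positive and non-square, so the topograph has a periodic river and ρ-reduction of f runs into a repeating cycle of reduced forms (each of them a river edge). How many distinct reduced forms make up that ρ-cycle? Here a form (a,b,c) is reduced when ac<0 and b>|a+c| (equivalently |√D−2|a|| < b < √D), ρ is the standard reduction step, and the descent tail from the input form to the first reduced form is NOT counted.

D = 41, ⌊√D⌋ = 6
descent: ρ → (4,3,-2)  [lands on river]
river: ρ → (-2,5,2)
river: ρ → (2,3,-4)
river: ρ → (-4,5,1)
river: ρ → (1,5,-4)
river: ρ → (-4,3,2)
river: ρ → (2,5,-2)
river: ρ → (-2,3,4)
river: ρ → (4,5,-1)
river: ρ → (-1,5,4)
ρ-cycle length = 10 (tail of 1 descent step not counted)

10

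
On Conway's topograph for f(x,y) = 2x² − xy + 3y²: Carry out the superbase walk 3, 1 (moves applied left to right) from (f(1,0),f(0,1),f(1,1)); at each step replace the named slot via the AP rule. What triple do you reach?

start (2,3,4) = (f(1,0),f(0,1),f(1,1))
replace slot 3: 2·(2+3) − 4 = 6 → (2,3,6)
replace slot 1: 2·(3+6) − 2 = 16 → (16,3,6)

16,3,6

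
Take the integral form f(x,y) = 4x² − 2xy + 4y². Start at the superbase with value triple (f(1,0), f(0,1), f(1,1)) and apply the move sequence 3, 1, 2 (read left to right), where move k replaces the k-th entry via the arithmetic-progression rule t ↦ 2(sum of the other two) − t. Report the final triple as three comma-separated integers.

start (4,4,6) = (f(1,0),f(0,1),f(1,1))
replace slot 3: 2·(4+4) − 6 = 10 → (4,4,10)
replace slot 1: 2·(4+10) − 4 = 24 → (24,4,10)
replace slot 2: 2·(24+10) − 4 = 64 → (24,64,10)

24,64,10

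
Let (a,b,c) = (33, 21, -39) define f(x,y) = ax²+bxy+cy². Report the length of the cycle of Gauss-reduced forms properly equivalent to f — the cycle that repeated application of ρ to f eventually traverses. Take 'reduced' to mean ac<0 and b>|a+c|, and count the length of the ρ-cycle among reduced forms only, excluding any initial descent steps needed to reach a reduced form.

D = 5589, ⌊√D⌋ = 74
river: ρ → (-39,57,15)
river: ρ → (15,63,-27)
river: ρ → (-27,45,33)
river: ρ → (33,21,-39)
ρ-cycle length = 4 (tail of 0 descent steps not counted)

4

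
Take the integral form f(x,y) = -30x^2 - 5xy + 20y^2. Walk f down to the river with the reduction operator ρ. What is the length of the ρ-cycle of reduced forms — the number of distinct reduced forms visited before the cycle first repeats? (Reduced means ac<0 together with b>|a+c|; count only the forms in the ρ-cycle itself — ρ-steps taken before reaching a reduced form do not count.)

D = 2425, ⌊√D⌋ = 49
descent: ρ → (20,45,-5)  [lands on river]
river: ρ → (-5,45,20)
river: ρ → (20,35,-15)
river: ρ → (-15,25,30)
river: ρ → (30,35,-10)
river: ρ → (-10,45,10)
river: ρ → (10,35,-30)
river: ρ → (-30,25,15)
river: ρ → (15,35,-20)
river: ρ → (-20,45,5)
river: ρ → (5,45,-20)
river: ρ → (-20,35,15)
river: ρ → (15,25,-30)
river: ρ → (-30,35,10)
river: ρ → (10,45,-10)
river: ρ → (-10,35,30)
river: ρ → (30,25,-15)
river: ρ → (-15,35,20)
ρ-cycle length = 18 (tail of 1 descent step not counted)

18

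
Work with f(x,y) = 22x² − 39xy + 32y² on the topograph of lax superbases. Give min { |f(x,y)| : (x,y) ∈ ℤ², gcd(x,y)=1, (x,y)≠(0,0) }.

translate: b→5 (≡-39 mod 44), so (22,-39,32)→(22,5,15)
flip: (22,5,15)→(15,-5,22)
reduced (well bottom): (15,-5,22) with a≤c, −a<b≤a
well minimum = a = 15

15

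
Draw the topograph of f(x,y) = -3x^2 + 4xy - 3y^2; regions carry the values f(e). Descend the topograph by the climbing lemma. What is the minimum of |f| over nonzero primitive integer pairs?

translate: b→2 (≡-4 mod 6), so (3,-4,3)→(3,2,2)
flip: (3,2,2)→(2,-2,3)
translate: b→2 (≡-2 mod 4), so (2,-2,3)→(2,2,3)
reduced (well bottom): (2,2,3) with a≤c, −a<b≤a
well minimum |f| = |-2| = 2 (negative-definite)

2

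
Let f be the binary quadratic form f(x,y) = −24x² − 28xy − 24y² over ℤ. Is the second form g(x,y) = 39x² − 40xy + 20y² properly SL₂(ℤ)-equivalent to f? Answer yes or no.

D₁ = -1520, D₂ = -1520
f is negative-definite; reduce −f:
−f: translate: b→-20 (≡28 mod 48), so (24,28,24)→(24,-20,20)
−f: flip: (24,-20,20)→(20,20,24)
−f: reduced (well bottom): (20,20,24) with a≤c, −a<b≤a
flip sign back: reduced form of f is (-20,-20,-24)
g: translate: b→38 (≡-40 mod 78), so (39,-40,20)→(39,38,19)
g: flip: (39,38,19)→(19,-38,39)
g: translate: b→0 (≡-38 mod 38), so (19,-38,39)→(19,0,20)
g: reduced (well bottom): (19,0,20) with a≤c, −a<b≤a
reduced forms (-20, -20, -24) vs (19, 0, 20) ⇒ inequivalent

no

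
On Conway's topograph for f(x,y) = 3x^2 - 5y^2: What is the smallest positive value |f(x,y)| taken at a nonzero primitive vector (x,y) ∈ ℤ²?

descent: ρ → (-5,0,3)
descent: ρ → (3,6,-2)  [lands on river]
river: ρ → (-2,6,3)
closes: descent 2, river 2
min |a| on river = 2

2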